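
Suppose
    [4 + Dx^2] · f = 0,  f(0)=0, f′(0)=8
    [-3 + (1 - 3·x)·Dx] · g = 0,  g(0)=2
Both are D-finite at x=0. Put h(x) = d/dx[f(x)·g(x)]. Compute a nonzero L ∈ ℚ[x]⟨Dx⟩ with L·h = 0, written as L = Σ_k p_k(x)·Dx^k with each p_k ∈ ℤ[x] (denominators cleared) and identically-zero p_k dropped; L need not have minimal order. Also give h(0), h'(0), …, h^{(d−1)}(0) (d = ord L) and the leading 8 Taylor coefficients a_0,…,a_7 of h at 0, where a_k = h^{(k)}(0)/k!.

f: a_k = 0, 8, 0, -16/3, 0, 16/15, 0, -32/315, …
g: a_k = 2, 6, 18, 54, 162, 486, 1458, 4374, …
Sym-product of L_f,L_g gives L₀ (≤ ord 2).
Derive L from L₀ (diff closure).
L = (-14 - 24·x + 36·x^2) + (-6 + 18·x)·Dx + (1 - 6·x + 9·x^2)·Dx^2  (order 2).
h: a_k = 16, 96, 400, 1600, 18032/3, 108192/5, 3407984/45, 27263872/105, …
ICs: h(0) = 16, h′(0) = 96.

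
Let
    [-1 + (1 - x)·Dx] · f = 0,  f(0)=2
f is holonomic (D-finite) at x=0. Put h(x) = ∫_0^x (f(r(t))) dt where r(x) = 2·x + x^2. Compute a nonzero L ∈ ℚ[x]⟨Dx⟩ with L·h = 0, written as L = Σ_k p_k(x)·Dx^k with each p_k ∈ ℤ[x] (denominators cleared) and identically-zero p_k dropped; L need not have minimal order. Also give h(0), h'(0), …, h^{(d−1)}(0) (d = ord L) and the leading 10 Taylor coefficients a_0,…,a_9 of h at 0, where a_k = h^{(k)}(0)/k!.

L = (2 + 2·x)·Dx + (-1 + 2·x + x^2)·Dx^2  (order 2).
h: a_k = 0, 2, 2, 10/3, 6, 58/5, 70/3, 338/7, 102, 1970/9, …
ICs: h(0) = 0, h′(0) = 2.

f: a_k = 2, 2, 2, 2, 2, 2, 2, 2, 2, 2, …
L₀ from L_f via x↦r, Dx↦r'^{-1}Dx.
h=∫₀ˣh₀: take L = L₀·Dx.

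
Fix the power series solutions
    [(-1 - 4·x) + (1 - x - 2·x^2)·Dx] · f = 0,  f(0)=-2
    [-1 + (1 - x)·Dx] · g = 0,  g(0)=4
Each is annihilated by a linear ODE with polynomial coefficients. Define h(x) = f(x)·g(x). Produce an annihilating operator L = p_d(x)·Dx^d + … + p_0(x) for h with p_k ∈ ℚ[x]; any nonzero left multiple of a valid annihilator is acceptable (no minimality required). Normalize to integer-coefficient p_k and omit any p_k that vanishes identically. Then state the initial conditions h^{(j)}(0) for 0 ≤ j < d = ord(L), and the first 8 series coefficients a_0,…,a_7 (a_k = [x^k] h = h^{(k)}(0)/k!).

L = (-2 - 2·x + 6·x^2) + (1 - 2·x - x^2 + 2·x^3)·Dx  (order 1).
h: a_k = -8, -16, -40, -80, -168, -336, -680, -1360, …
ICs: h(0) = -8.

f: a_k = -2, -2, -6, -10, -22, -42, -86, -170, …
g: a_k = 4, 4, 4, 4, 4, 4, 4, 4, …
L₀ := L_f ⊗_s L_g (sym. prod.), ord ≤ 1.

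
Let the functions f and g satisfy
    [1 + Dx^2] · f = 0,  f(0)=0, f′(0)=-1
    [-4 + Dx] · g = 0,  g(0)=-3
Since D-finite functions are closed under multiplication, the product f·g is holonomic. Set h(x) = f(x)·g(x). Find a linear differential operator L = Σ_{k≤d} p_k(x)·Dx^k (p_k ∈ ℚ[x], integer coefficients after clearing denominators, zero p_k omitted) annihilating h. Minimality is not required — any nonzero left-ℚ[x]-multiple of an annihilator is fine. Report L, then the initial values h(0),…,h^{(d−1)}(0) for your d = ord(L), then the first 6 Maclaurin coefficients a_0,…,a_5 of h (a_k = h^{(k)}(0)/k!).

L = 17 - 8·Dx + Dx^2  (order 2).
h: a_k = 0, 3, 12, 47/2, 30, 1121/40, …
ICs: h(0) = 0, h′(0) = 3.

f: a_k = 0, -1, 0, 1/6, 0, -1/120, …
g: a_k = -3, -12, -24, -32, -32, -128/5, …
L₀ := L_f ⊗_s L_g (sym. prod.), ord ≤ 2.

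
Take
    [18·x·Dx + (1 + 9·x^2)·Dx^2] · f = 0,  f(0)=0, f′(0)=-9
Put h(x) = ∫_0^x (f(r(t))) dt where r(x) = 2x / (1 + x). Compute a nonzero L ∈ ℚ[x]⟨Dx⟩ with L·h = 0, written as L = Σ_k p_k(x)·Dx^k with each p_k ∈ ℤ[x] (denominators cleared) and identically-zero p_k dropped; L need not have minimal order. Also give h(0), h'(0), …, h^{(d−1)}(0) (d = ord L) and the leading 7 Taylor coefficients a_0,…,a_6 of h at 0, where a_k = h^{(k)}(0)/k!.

L = (2 + 74·x)·Dx^2 + (1 + 2·x + 37·x^2)·Dx^3  (order 3).
h: a_k = 0, 0, -9, 6, 99/2, -126, -2823/5, …
ICs: h(0) = 0, h′(0) = 0, h′′(0) = -18.

f: a_k = 0, -9, 0, 27, 0, -729/5, 0, …
L₀ from L_f via x↦r, Dx↦r'^{-1}Dx.
h=∫h₀ ⇒ L = L₀·Dx.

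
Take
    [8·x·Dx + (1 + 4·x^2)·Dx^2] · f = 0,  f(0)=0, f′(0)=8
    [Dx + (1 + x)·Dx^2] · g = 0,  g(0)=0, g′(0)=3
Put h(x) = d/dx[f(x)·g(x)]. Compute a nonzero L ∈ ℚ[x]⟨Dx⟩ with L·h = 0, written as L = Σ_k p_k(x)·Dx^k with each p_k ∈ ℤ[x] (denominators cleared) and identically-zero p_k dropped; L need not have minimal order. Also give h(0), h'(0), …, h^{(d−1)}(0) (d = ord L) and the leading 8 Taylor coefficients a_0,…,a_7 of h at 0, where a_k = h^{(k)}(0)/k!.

L = (288 + 560·x + 3584·x^2 + 8640·x^3 + 7680·x^4 + 3328·x^5 + 1024·x^7) + (258 + 1840·x + 6992·x^2 + 19264·x^3 + 29440·x^4 + 23808·x^5 + 8960·x^6 + 3072·x^7 + 3584·x^8)·Dx + (36 + 628·x + 2496·x^2 + 6192·x^3 + 12288·x^4 + 15936·x^5 + 12288·x^6 + 5376·x^7 + 3072·x^8 + 2048·x^9)·Dx^2 + (17 + 66·x + 241·x^2 + 608·x^3 + 1152·x^4 + 1728·x^5 + 2016·x^6 + 1536·x^7 + 768·x^8 + 512·x^9 + 256·x^10)·Dx^3  (order 3).
h: a_k = 0, 48, -36, -96, 50, 2128/5, -1204/5, -7872/5, …
ICs: h(0) = 0, h′(0) = 48, h′′(0) = -72.

f: a_k = 0, 8, 0, -32/3, 0, 128/5, 0, -512/7, …
g: a_k = 0, 3, -3/2, 1, -3/4, 3/5, -1/2, 3/7, …
Sym-product of L_f,L_g gives L₀ (≤ ord 4).
h=h₀': d/dx-closure on L₀ ⇒ L.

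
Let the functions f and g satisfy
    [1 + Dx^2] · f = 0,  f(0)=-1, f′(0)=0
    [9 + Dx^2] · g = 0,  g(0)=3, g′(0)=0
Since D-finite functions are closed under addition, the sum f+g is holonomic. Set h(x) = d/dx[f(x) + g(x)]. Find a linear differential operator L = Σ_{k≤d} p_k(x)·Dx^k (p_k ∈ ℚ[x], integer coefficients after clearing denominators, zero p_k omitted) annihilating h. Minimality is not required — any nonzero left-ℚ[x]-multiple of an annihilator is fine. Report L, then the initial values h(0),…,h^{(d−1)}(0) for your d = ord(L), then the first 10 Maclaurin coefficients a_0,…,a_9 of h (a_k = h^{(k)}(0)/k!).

f: a_k = -1, 0, 1/2, 0, -1/24, 0, 1/720, 0, -1/40320, 0, …
g: a_k = 3, 0, -27/2, 0, 81/8, 0, -243/80, 0, 2187/4480, 0, …
f+g: L₀ = lclm(L_f,L_g), ord ≤ 2+2.
Differentiate: ansatz ord ≤ ord L₀ ⇒ L.
L = 9 + 10·Dx^2 + Dx^4  (order 4).
h: a_k = 0, -26, 0, 121/3, 0, -1093/60, 0, 9841/2520, 0, -88573/181440, …
ICs: h(0) = 0, h′(0) = -26, h′′(0) = 0, h′′′(0) = 242.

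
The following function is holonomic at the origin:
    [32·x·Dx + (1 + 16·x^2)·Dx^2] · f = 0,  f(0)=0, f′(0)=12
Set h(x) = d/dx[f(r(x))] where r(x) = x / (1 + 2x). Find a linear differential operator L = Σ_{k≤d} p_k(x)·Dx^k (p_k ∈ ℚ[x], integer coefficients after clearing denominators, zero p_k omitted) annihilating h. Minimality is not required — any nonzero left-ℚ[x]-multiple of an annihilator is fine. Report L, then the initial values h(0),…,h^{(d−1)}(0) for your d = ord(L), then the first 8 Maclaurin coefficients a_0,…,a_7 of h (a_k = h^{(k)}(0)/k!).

L = (4 + 40·x) + (1 + 4·x + 20·x^2)·Dx  (order 1).
h: a_k = 12, -48, -48, 1152, -3648, -8448, 106752, -258048, …
ICs: h(0) = 12.

f: a_k = 0, 12, 0, -64, 0, 3072/5, 0, -49152/7, …
L₀ from L_f via x↦r, Dx↦r'^{-1}Dx.
Differentiate: ansatz ord ≤ ord L₀ ⇒ L.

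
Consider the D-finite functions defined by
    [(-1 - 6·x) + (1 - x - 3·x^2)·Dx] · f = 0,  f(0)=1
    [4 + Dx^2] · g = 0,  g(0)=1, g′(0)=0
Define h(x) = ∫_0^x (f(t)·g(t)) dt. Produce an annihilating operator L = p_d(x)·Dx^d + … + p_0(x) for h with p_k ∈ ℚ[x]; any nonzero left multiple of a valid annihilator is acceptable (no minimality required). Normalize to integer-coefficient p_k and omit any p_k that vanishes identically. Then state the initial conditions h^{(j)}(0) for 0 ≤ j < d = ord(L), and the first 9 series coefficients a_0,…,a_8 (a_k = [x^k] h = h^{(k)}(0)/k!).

f: a_k = 1, 1, 4, 7, 19, 40, 97, 217, 508, …
g: a_k = 1, 0, -2, 0, 2/3, 0, -4/45, 0, 2/315, …
Sym-product of L_f,L_g gives L₀ (≤ ord 2).
Integrate: L := L₀·Dx.
L = (2 + 4·x + 12·x^2)·Dx + (2 + 12·x)·Dx^2 + (-1 + x + 3·x^2)·Dx^3  (order 3).
h: a_k = 0, 1, 1/2, 2/3, 5/4, 7/3, 40/9, 2771/315, 6371/360, …
ICs: h(0) = 0, h′(0) = 1, h′′(0) = 1.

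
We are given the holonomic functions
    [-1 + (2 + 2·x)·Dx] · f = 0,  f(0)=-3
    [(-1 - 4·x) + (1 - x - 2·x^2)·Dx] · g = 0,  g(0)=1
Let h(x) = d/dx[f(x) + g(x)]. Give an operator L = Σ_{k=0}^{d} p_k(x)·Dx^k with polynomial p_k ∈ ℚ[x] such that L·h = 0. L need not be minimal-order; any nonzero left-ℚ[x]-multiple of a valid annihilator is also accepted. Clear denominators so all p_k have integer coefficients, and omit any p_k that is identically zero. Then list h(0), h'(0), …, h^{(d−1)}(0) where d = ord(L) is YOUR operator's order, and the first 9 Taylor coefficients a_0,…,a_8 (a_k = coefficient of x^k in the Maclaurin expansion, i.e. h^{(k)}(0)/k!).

f: a_k = -3, -3/2, 3/8, -3/16, 15/128, -21/256, 63/1024, -99/2048, 1287/32768, …
g: a_k = 1, 1, 3, 5, 11, 21, 43, 85, 171, …
h₀=f+g: left-lcm gives L₀, ord ≤ 2.
Differentiate: ansatz ord ≤ ord L₀ ⇒ L.
L = (-78 - 288·x - 288·x^2 - 240·x^3) + (-117 - 693·x - 1188·x^2 - 1332·x^3 - 720·x^4)·Dx + (26 + 52·x + 2·x^2 - 208·x^3 - 344·x^4 - 160·x^5)·Dx^2  (order 2).
h: a_k = -1/2, 27/4, 231/16, 1423/32, 26775/256, 132285/512, 1217867/2048, 5604615/4096, 201110679/65536, …
ICs: h(0) = -1/2, h′(0) = 27/4.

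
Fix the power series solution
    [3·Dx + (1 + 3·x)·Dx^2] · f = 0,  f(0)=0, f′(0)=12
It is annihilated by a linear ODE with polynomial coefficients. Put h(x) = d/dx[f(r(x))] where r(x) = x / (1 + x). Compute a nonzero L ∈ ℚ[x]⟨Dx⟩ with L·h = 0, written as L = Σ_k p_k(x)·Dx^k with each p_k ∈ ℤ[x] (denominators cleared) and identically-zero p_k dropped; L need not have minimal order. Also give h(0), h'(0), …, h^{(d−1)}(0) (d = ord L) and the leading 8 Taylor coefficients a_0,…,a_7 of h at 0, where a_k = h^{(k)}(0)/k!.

f: a_k = 0, 12, -18, 36, -81, 972/5, -486, 8748/7, …
h₀=f(r): pull back L_f along r ⇒ L₀.
h₀' ⇒ L via d/dx closure of L₀.
L = (5 + 8·x) + (1 + 5·x + 4·x^2)·Dx  (order 1).
h: a_k = 12, -60, 252, -1020, 4092, -16380, 65532, -262140, …
ICs: h(0) = 12.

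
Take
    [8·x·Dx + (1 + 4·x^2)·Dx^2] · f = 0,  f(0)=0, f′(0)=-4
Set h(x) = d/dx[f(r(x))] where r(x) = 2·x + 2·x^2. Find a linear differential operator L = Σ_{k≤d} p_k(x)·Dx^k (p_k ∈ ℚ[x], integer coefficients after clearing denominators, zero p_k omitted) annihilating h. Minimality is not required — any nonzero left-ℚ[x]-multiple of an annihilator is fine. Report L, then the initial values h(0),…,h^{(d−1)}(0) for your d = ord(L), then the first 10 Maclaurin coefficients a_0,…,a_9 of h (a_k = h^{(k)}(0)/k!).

L = (-2 + 32·x + 128·x^2 + 192·x^3 + 96·x^4) + (1 + 2·x + 16·x^2 + 64·x^3 + 80·x^4 + 32·x^5)·Dx  (order 1).
h: a_k = -8, -16, 128, 512, -1408, -12032, 4096, 229376, 342016, -3608576, …
ICs: h(0) = -8.

f: a_k = 0, -4, 0, 16/3, 0, -64/5, 0, 256/7, 0, -1024/9, …
f∘r: x↦r, Dx↦Dx/r' in L_f ⇒ L₀.
Derive L from L₀ (diff closure).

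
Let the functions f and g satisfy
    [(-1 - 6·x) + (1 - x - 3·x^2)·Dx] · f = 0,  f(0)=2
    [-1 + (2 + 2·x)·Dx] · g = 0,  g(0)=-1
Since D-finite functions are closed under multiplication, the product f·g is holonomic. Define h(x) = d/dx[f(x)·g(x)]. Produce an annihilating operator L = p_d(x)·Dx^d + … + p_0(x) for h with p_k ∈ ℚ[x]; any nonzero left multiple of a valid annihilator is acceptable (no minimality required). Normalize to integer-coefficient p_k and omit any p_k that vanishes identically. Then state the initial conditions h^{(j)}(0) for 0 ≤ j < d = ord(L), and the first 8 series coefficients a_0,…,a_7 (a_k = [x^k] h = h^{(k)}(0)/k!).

L = (35 + 162·x + 381·x^2 + 390·x^3 + 135·x^4) + (-6 - 26·x + 6·x^2 + 122·x^3 + 150·x^4 + 54·x^5)·Dx  (order 1).
h: a_k = -3, -35/2, -429/8, -2819/16, -62545/128, -353013/256, -3749137/1024, -19865443/2048, …
ICs: h(0) = -3.

f: a_k = 2, 2, 8, 14, 38, 80, 194, 434, …
g: a_k = -1, -1/2, 1/8, -1/16, 5/128, -7/256, 21/1024, -33/2048, …
Sym-product of L_f,L_g gives L₀ (≤ ord 1).
Derive L from L₀ (diff closure).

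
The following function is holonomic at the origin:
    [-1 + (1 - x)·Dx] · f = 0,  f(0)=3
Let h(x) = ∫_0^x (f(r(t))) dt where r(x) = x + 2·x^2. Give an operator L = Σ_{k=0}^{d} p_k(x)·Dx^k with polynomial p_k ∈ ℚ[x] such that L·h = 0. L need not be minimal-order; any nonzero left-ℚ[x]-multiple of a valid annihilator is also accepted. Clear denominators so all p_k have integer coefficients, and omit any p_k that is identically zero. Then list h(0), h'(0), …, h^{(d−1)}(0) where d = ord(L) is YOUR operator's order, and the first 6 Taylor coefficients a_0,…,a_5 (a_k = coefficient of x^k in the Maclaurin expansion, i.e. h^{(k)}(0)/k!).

L = (1 + 4·x)·Dx + (-1 + x + 2·x^2)·Dx^2  (order 2).
h: a_k = 0, 3, 3/2, 3, 15/4, 33/5, …
ICs: h(0) = 0, h′(0) = 3.

f: a_k = 3, 3, 3, 3, 3, 3, …
L₀ from L_f via x↦r, Dx↦r'^{-1}Dx.
h=∫h₀ ⇒ L = L₀·Dx.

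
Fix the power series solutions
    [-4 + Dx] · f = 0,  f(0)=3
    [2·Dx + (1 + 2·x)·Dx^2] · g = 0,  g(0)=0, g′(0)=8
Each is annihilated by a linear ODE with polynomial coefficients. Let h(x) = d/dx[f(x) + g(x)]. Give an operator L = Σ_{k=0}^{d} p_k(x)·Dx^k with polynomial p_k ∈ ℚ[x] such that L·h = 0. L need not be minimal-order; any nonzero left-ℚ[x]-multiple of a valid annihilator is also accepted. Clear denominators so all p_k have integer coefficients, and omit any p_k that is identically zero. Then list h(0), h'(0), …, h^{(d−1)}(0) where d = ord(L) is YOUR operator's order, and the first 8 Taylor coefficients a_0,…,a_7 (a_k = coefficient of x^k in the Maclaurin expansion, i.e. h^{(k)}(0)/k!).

f: a_k = 3, 12, 24, 32, 32, 128/5, 256/15, 1024/105, …
g: a_k = 0, 8, -8, 32/3, -16, 128/5, -128/3, 512/7, …
Weyl lclm of L_f,L_g ⇒ L₀ (ord ≤ 3).
Derive L from L₀ (diff closure).
L = (-32 - 32·x) + (-4 - 32·x - 32·x^2)·Dx + (3 + 10·x + 8·x^2)·Dx^2  (order 2).
h: a_k = 20, 32, 128, 64, 256, -768/5, 8704/15, -103424/105, …
ICs: h(0) = 20, h′(0) = 32.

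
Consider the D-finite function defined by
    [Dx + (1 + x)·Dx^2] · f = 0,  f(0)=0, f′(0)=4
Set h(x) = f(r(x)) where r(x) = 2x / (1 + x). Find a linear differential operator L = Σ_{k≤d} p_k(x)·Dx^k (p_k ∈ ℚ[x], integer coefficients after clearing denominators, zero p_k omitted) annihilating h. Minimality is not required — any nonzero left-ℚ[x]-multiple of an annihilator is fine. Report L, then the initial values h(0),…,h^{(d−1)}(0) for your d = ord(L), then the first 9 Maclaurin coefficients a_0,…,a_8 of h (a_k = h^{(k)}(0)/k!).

f: a_k = 0, 4, -2, 4/3, -1, 4/5, -2/3, 4/7, -1/2, …
Change of var in L_f (x↦r) gives L₀.
L = (4 + 6·x)·Dx + (1 + 4·x + 3·x^2)·Dx^2  (order 2).
h: a_k = 0, 8, -16, 104/3, -80, 968/5, -1456/3, 8744/7, -3280, …
ICs: h(0) = 0, h′(0) = 8.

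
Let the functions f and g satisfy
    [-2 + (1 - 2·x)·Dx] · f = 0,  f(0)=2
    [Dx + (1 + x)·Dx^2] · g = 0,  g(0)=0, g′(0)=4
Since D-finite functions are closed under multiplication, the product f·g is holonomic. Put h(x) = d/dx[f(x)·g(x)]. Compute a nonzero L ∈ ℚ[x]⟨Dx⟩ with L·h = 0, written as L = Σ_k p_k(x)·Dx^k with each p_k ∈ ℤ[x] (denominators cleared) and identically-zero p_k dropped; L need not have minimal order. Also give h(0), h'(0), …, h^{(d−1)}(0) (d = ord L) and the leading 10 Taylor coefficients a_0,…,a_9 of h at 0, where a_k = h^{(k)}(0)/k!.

L = 8 + (4 + 10·x)·Dx + (-1 + x + 2·x^2)·Dx^2  (order 2).
h: a_k = 8, 24, 80, 616/3, 1564/3, 6216/5, 14544/5, 232424/35, 523234/35, 2092432/63, …
ICs: h(0) = 8, h′(0) = 24.

f: a_k = 2, 4, 8, 16, 32, 64, 128, 256, 512, 1024, …
g: a_k = 0, 4, -2, 4/3, -1, 4/5, -2/3, 4/7, -1/2, 4/9, …
Product ⇒ symmetric product L₀, ord ≤ 2.
h=h₀': d/dx-closure on L₀ ⇒ L.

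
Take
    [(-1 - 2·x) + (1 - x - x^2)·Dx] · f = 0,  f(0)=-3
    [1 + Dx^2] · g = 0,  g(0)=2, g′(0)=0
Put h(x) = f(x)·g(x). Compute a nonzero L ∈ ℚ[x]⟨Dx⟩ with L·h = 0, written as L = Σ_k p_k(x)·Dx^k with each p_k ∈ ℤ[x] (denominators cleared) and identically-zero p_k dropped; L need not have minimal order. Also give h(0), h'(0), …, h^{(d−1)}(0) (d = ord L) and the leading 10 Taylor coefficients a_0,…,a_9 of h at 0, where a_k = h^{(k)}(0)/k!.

f: a_k = -3, -3, -6, -9, -15, -24, -39, -63, -102, -165, …
g: a_k = 2, 0, -1, 0, 1/12, 0, -1/360, 0, 1/20160, 0, …
Sym-product of L_f,L_g gives L₀ (≤ ord 2).
L = (1 + x + x^2) + (2 + 4·x)·Dx + (-1 + x + x^2)·Dx^2  (order 2).
h: a_k = -6, -6, -9, -15, -97/4, -157/4, -7619/120, -12329/120, -372363/2240, -1807513/6720, …
ICs: h(0) = -6, h′(0) = -6.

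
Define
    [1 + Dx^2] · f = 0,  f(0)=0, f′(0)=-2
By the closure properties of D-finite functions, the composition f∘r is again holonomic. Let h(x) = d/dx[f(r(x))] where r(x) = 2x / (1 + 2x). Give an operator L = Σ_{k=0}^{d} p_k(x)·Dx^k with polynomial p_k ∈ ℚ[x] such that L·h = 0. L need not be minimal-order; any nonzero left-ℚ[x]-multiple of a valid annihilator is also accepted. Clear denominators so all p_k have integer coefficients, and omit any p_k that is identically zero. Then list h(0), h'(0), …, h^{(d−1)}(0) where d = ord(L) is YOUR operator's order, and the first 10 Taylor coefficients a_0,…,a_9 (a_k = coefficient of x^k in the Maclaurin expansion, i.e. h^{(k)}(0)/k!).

f: a_k = 0, -2, 0, 1/3, 0, -1/60, 0, 1/2520, 0, -1/181440, …
L₀ from L_f via x↦r, Dx↦r'^{-1}Dx.
Derive L from L₀ (diff closure).
L = (28 + 96·x + 96·x^2) + (12 + 72·x + 144·x^2 + 96·x^3)·Dx + (1 + 8·x + 24·x^2 + 32·x^3 + 16·x^4)·Dx^2  (order 2).
h: a_k = -4, 16, -40, 64, -8/3, -480, 110896/45, -407296/45, 1793432/63, -5117920/63, …
ICs: h(0) = -4, h′(0) = 16.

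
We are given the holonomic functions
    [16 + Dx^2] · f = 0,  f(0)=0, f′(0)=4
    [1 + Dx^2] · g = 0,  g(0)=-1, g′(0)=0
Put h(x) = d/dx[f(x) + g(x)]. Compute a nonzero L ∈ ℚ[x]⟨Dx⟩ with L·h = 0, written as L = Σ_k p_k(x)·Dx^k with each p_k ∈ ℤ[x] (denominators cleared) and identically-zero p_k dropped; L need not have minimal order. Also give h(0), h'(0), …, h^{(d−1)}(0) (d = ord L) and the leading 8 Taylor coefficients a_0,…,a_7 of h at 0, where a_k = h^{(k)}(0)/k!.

L = 16 + 17·Dx^2 + Dx^4  (order 4).
h: a_k = 4, 1, -32, -1/6, 128/3, 1/120, -1024/45, -1/5040, …
ICs: h(0) = 4, h′(0) = 1, h′′(0) = -64, h′′′(0) = -1.

f: a_k = 0, 4, 0, -32/3, 0, 128/15, 0, -1024/315, …
g: a_k = -1, 0, 1/2, 0, -1/24, 0, 1/720, 0, …
L₀ := lclm(L_f,L_g); ord L₀ ≤ 2+2.
Derive L from L₀ (diff closure).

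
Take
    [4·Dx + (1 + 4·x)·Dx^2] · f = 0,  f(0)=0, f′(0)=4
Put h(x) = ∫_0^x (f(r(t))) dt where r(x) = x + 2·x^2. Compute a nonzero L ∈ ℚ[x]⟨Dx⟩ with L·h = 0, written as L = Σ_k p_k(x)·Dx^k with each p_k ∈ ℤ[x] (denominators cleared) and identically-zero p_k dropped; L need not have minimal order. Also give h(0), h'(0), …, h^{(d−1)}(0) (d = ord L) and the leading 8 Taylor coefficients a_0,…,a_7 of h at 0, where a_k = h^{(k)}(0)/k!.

L = (16·x + 32·x^2)·Dx^2 + (1 + 8·x + 24·x^2 + 32·x^3)·Dx^3  (order 3).
h: a_k = 0, 0, 2, 0, -8/3, 32/5, -128/15, 0, …
ICs: h(0) = 0, h′(0) = 0, h′′(0) = 4.

f: a_k = 0, 4, -8, 64/3, -64, 1024/5, -2048/3, 16384/7, …
h₀=f(r): pull back L_f along r ⇒ L₀.
h=∫₀ˣh₀: take L = L₀·Dx.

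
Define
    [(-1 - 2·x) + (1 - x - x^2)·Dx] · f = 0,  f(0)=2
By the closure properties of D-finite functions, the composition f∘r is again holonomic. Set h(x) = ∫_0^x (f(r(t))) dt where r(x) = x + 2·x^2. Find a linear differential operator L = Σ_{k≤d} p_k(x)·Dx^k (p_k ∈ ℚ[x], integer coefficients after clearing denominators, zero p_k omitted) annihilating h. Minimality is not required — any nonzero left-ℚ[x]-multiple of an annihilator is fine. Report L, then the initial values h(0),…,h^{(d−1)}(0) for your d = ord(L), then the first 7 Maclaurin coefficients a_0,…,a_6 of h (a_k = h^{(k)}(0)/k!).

f: a_k = 2, 2, 4, 6, 10, 16, 26, …
L₀ from L_f via x↦r, Dx↦r'^{-1}Dx.
h=∫₀ˣh₀: take L = L₀·Dx.
L = (1 + 6·x + 12·x^2 + 16·x^3)·Dx + (-1 + x + 3·x^2 + 4·x^3 + 4·x^4)·Dx^2  (order 2).
h: a_k = 0, 2, 1, 8/3, 11/2, 62/5, 28, …
ICs: h(0) = 0, h′(0) = 2.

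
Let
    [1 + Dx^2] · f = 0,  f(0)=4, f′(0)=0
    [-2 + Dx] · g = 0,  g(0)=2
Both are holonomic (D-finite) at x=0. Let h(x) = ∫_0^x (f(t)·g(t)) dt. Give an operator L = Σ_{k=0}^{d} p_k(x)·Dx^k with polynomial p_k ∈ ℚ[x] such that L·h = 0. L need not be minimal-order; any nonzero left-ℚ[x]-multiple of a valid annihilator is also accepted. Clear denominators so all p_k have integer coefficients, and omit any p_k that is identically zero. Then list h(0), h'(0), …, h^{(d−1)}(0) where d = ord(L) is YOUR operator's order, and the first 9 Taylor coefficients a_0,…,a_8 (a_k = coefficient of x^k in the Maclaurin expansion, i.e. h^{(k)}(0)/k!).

f: a_k = 4, 0, -2, 0, 1/6, 0, -1/180, 0, 1/10080, …
g: a_k = 2, 4, 4, 8/3, 4/3, 8/15, 8/45, 16/315, 4/315, …
Sym-product of L_f,L_g gives L₀ (≤ ord 2).
∫: right-multiply L₀ by Dx.
L = 5·Dx - 4·Dx^2 + Dx^3  (order 3).
h: a_k = 0, 8, 8, 4, 2/3, -7/15, -19/45, -13/70, -139/2520, …
ICs: h(0) = 0, h′(0) = 8, h′′(0) = 16.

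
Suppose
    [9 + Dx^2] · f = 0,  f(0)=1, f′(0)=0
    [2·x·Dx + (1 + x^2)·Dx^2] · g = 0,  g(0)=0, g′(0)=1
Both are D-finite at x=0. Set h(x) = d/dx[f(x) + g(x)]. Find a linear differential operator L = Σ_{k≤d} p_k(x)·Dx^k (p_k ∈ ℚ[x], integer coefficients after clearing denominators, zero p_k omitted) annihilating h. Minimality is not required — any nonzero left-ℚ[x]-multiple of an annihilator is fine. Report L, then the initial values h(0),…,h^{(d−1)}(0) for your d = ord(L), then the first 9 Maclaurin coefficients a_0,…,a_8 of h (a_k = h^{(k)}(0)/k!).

L = (-54·x + 540·x^3 + 162·x^5) + (63 + 279·x^2 + 297·x^4 + 81·x^6)·Dx + (-6·x + 60·x^3 + 18·x^5)·Dx^2 + (7 + 31·x^2 + 33·x^4 + 9·x^6)·Dx^3  (order 3).
h: a_k = 1, -9, -1, 27/2, 1, -243/40, -1, 729/560, 1, …
ICs: h(0) = 1, h′(0) = -9, h′′(0) = -2.

f: a_k = 1, 0, -9/2, 0, 27/8, 0, -81/80, 0, 729/4480, …
g: a_k = 0, 1, 0, -1/3, 0, 1/5, 0, -1/7, 0, …
f+g: L₀ = lclm(L_f,L_g), ord ≤ 2+2.
h₀' ⇒ L via d/dx closure of L₀.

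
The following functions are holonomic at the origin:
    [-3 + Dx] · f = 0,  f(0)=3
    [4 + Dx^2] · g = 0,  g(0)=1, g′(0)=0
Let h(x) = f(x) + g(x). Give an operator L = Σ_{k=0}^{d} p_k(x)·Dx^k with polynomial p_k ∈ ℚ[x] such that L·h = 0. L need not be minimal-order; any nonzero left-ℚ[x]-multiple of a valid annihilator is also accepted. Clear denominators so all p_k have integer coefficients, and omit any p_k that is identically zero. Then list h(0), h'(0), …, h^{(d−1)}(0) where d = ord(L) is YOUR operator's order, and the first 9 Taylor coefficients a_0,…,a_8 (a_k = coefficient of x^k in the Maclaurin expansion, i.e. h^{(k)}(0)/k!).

f: a_k = 3, 9, 27/2, 27/2, 81/8, 243/40, 243/80, 729/560, 2187/4480, …
g: a_k = 1, 0, -2, 0, 2/3, 0, -4/45, 0, 2/315, …
Weyl lclm of L_f,L_g ⇒ L₀ (ord ≤ 3).
L = -12 + 4·Dx - 3·Dx^2 + Dx^3  (order 3).
h: a_k = 4, 9, 23/2, 27/2, 259/24, 243/40, 2123/720, 729/560, 19939/40320, …
ICs: h(0) = 4, h′(0) = 9, h′′(0) = 23.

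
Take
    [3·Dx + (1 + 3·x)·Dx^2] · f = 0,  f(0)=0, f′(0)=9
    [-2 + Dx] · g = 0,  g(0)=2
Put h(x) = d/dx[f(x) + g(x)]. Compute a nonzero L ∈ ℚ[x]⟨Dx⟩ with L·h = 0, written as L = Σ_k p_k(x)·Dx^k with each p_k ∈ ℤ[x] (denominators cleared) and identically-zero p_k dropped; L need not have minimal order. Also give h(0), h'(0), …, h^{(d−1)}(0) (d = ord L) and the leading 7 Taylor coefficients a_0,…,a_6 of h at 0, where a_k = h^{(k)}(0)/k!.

L = (-48 - 36·x) + (14 - 24·x - 36·x^2)·Dx + (5 + 21·x + 18·x^2)·Dx^2  (order 2).
h: a_k = 13, -19, 89, -713/3, 2195/3, -32789/15, 295261/45, …
ICs: h(0) = 13, h′(0) = -19.

f: a_k = 0, 9, -27/2, 27, -243/4, 729/5, -729/2, …
g: a_k = 2, 4, 4, 8/3, 4/3, 8/15, 8/45, …
Sum ⇒ L₀ = lclm(L_f,L_g) in ℚ(x)⟨Dx⟩.
h₀' ⇒ L via d/dx closure of L₀.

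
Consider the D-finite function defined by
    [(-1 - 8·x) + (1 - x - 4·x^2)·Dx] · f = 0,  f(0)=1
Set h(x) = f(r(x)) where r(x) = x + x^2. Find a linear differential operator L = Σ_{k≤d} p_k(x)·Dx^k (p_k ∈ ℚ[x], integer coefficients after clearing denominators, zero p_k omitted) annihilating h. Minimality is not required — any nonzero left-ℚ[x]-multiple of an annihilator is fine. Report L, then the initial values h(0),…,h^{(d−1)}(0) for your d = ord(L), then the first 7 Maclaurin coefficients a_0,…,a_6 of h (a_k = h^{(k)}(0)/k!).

L = (1 + 10·x + 24·x^2 + 16·x^3) + (-1 + x + 5·x^2 + 8·x^3 + 4·x^4)·Dx  (order 1).
h: a_k = 1, 1, 6, 19, 61, 208, 689, …
ICs: h(0) = 1.

f: a_k = 1, 1, 5, 9, 29, 65, 181, …
Change of var in L_f (x↦r) gives L₀.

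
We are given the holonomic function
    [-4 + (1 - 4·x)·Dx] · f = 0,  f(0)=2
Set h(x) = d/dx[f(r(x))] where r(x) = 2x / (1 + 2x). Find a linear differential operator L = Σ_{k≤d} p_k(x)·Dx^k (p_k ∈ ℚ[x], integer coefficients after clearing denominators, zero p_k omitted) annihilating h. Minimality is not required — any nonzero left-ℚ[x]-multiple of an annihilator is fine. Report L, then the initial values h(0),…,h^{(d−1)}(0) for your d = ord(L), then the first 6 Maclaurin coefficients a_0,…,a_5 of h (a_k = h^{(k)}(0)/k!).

f: a_k = 2, 8, 32, 128, 512, 2048, …
Substitute x→r, Dx→(1/r')Dx; clear ⇒ L₀.
Differentiate: ansatz ord ≤ ord L₀ ⇒ L.
L = 12 + (-1 + 6·x)·Dx  (order 1).
h: a_k = 16, 192, 1728, 13824, 103680, 746496, …
ICs: h(0) = 16.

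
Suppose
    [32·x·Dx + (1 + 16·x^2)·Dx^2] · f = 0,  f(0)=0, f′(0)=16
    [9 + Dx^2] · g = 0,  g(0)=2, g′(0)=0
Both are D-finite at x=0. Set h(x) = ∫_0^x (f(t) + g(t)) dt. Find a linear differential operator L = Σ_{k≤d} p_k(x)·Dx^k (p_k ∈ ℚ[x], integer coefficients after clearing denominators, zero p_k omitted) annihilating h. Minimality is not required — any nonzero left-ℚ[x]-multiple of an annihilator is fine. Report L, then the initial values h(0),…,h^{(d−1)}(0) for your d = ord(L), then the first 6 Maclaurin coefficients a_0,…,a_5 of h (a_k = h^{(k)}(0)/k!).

f: a_k = 0, 16, 0, -256/3, 0, 4096/5, …
g: a_k = 2, 0, -9, 0, 27/4, 0, …
Sum ⇒ L₀ = lclm(L_f,L_g) in ℚ(x)⟨Dx⟩.
∫: right-multiply L₀ by Dx.
L = (-52704·x + 967680·x^3 + 663552·x^5)·Dx^2 + (-207 + 13104·x^2 + 283392·x^4 + 331776·x^6)·Dx^3 + (-5856·x + 107520·x^3 + 73728·x^5)·Dx^4 + (-23 + 1456·x^2 + 31488·x^4 + 36864·x^6)·Dx^5  (order 5).
h: a_k = 0, 2, 8, -3, -64/3, 27/20, …
ICs: h(0) = 0, h′(0) = 2, h′′(0) = 16, h′′′(0) = -18, h′′′′(0) = -512.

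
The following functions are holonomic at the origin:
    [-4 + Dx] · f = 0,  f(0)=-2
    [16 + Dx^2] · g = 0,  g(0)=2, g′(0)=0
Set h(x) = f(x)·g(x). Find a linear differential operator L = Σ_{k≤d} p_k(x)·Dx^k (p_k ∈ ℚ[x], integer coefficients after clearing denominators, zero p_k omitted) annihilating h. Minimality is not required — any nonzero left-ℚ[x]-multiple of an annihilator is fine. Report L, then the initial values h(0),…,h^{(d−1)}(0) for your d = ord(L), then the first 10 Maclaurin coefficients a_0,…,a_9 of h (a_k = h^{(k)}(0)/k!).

f: a_k = -2, -8, -16, -64/3, -64/3, -256/15, -512/45, -2048/315, -1024/315, -4096/2835, …
g: a_k = 2, 0, -16, 0, 64/3, 0, -512/45, 0, 1024/315, 0, …
L₀ := L_f ⊗_s L_g (sym. prod.), ord ≤ 2.
L = 32 - 8·Dx + Dx^2  (order 2).
h: a_k = -4, -16, 0, 256/3, 512/3, 2048/15, 0, -32768/315, -32768/315, -131072/2835, …
ICs: h(0) = -4, h′(0) = -16.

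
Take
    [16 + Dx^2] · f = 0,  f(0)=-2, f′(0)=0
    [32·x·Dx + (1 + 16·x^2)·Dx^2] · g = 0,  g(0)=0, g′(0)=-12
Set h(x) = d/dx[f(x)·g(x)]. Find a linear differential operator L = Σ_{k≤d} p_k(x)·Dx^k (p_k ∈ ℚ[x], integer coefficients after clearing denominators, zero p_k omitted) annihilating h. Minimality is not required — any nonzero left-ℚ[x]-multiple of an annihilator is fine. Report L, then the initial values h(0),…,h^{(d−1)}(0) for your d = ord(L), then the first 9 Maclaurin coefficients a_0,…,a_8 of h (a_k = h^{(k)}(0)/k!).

L = (14080 + 602112·x^2 + 15106048·x^4 + 50331648·x^6 + 100663296·x^8 + 268435456·x^10 + 2147483648·x^12) + (8704·x + 581632·x^3 + 9175040·x^5 + 41943040·x^7 + 167772160·x^9 + 536870912·x^11)·Dx + (960 + 43520·x^2 + 1093632·x^4 + 4849664·x^6 + 16777216·x^8 + 67108864·x^10 + 268435456·x^12)·Dx^2 + (544·x + 36352·x^3 + 573440·x^5 + 2621440·x^7 + 10485760·x^9 + 33554432·x^11)·Dx^3 + (5 + 368·x^2 + 9344·x^4 + 106496·x^6 + 655360·x^8 + 3145728·x^10 + 8388608·x^12)·Dx^4  (order 4).
h: a_k = 24, 0, -960, 0, 12544, 0, -2664448/15, 0, 94810112/35, …
ICs: h(0) = 24, h′(0) = 0, h′′(0) = -1920, h′′′(0) = 0.

f: a_k = -2, 0, 16, 0, -64/3, 0, 512/45, 0, -1024/315, …
g: a_k = 0, -12, 0, 64, 0, -3072/5, 0, 49152/7, 0, …
f·g: L₀ = L_f ⊗_s L_g, ord ≤ 2·2.
h₀' ⇒ L via d/dx closure of L₀.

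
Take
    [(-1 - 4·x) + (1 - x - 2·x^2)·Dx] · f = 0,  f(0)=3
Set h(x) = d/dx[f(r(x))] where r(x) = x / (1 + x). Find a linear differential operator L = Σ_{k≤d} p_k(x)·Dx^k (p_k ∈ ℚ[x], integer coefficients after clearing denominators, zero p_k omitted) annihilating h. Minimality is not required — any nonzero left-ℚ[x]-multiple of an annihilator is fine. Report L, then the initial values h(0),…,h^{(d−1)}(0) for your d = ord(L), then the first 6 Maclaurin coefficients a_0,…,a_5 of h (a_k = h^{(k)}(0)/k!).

f: a_k = 3, 3, 9, 15, 33, 63, …
f∘r: x↦r, Dx↦Dx/r' in L_f ⇒ L₀.
h=h₀': d/dx-closure on L₀ ⇒ L.
L = (4 + 12·x + 36·x^2 + 20·x^3) + (-1 - 7·x - 9·x^2 + 7·x^3 + 10·x^4)·Dx  (order 1).
h: a_k = 3, 12, 0, 48, -60, 216, …
ICs: h(0) = 3.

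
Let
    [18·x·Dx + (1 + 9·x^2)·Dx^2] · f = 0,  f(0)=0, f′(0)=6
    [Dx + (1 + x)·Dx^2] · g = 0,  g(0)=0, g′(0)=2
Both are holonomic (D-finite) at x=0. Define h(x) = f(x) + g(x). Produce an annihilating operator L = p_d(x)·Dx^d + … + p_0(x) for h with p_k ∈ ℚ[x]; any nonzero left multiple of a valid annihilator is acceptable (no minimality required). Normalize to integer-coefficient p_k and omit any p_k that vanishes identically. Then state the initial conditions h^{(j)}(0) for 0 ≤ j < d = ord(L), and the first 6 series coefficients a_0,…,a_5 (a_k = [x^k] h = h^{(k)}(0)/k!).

f: a_k = 0, 6, 0, -18, 0, 486/5, …
g: a_k = 0, 2, -1, 2/3, -1/2, 2/5, …
Sum ⇒ L₀ = lclm(L_f,L_g) in ℚ(x)⟨Dx⟩.
L = (-18 - 54·x + 486·x^2 + 162·x^3)·Dx + (-20 - 36·x + 432·x^2 + 972·x^3 + 324·x^4)·Dx^2 + (-1 + 17·x + 18·x^2 + 162·x^3 + 243·x^4 + 81·x^5)·Dx^3  (order 3).
h: a_k = 0, 8, -1, -52/3, -1/2, 488/5, …
ICs: h(0) = 0, h′(0) = 8, h′′(0) = -2.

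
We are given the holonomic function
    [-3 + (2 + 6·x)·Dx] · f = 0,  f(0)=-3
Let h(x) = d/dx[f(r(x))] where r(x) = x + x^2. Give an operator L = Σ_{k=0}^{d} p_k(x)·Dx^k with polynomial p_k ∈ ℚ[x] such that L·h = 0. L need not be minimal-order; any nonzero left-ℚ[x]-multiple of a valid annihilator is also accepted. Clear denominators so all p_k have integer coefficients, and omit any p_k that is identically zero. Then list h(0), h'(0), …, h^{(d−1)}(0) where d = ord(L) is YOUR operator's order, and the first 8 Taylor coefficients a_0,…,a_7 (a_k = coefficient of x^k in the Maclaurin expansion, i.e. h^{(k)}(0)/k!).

f: a_k = -3, -9/2, 27/8, -81/16, 1215/128, -5103/256, 45927/1024, -216513/2048, …
Change of var in L_f (x↦r) gives L₀.
Derive L from L₀ (diff closure).
L = 1 + (-2 - 10·x - 18·x^2 - 12·x^3)·Dx  (order 1).
h: a_k = -9/2, -9/4, 81/16, -297/32, 3645/256, -8991/512, 28917/2048, 18711/4096, …
ICs: h(0) = -9/2.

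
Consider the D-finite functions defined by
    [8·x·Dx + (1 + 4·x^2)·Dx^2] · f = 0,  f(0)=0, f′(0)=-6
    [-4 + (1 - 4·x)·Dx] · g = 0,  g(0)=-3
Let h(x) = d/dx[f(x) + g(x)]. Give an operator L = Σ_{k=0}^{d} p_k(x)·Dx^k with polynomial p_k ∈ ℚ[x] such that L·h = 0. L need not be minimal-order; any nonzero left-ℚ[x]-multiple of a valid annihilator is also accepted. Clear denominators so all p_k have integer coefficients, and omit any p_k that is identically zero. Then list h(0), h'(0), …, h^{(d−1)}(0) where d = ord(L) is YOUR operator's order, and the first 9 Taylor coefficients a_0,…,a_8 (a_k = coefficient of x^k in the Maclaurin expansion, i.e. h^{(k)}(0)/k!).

f: a_k = 0, -6, 0, 8, 0, -96/5, 0, 384/7, 0, …
g: a_k = -3, -12, -48, -192, -768, -3072, -12288, -49152, -196608, …
h₀=f+g: left-lcm gives L₀, ord ≤ 3.
h₀' ⇒ L via d/dx closure of L₀.
L = (8 - 128·x - 96·x^2) + (-13 + 8·x - 100·x^2 - 96·x^3)·Dx + (1 - 3·x - 12·x^3 - 16·x^4)·Dx^2  (order 2).
h: a_k = -18, -96, -552, -3072, -15456, -73728, -343680, -1572864, -7079424, …
ICs: h(0) = -18, h′(0) = -96.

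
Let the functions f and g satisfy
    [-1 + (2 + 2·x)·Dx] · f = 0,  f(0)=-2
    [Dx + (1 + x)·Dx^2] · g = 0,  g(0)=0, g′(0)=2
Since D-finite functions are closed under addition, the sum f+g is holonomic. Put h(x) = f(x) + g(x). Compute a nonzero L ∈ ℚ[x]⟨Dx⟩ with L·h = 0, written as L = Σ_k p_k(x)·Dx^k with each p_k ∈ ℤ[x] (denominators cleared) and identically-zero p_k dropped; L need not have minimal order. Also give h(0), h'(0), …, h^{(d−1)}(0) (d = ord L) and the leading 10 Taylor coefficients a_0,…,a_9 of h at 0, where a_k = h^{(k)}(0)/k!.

f: a_k = -2, -1, 1/4, -1/8, 5/64, -7/128, 21/512, -33/1024, 429/16384, -715/32768, …
g: a_k = 0, 2, -1, 2/3, -1/2, 2/5, -1/3, 2/7, -1/4, 2/9, …
Sum ⇒ L₀ = lclm(L_f,L_g) in ℚ(x)⟨Dx⟩.
L = Dx + (5 + 5·x)·Dx^2 + (2 + 4·x + 2·x^2)·Dx^3  (order 3).
h: a_k = -2, 1, -3/4, 13/24, -27/64, 221/640, -449/1536, 1817/7168, -3667/16384, 59101/294912, …
ICs: h(0) = -2, h′(0) = 1, h′′(0) = -3/2.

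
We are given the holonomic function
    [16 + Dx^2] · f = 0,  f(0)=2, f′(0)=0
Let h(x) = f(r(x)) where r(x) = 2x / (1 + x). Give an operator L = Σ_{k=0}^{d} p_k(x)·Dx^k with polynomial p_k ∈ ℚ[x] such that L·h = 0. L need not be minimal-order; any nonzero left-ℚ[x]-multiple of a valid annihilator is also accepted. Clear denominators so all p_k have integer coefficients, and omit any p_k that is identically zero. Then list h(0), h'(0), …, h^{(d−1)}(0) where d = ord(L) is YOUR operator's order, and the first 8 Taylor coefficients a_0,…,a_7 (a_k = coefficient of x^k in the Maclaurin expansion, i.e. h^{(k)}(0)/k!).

f: a_k = 2, 0, -16, 0, 64/3, 0, -512/45, 0, …
L₀ from L_f via x↦r, Dx↦r'^{-1}Dx.
L = 64 + (2 + 6·x + 6·x^2 + 2·x^3)·Dx + (1 + 4·x + 6·x^2 + 4·x^3 + x^4)·Dx^2  (order 2).
h: a_k = 2, 0, -64, 128, 448/3, -3328/3, 106432/45, -10368/5, …
ICs: h(0) = 2, h′(0) = 0.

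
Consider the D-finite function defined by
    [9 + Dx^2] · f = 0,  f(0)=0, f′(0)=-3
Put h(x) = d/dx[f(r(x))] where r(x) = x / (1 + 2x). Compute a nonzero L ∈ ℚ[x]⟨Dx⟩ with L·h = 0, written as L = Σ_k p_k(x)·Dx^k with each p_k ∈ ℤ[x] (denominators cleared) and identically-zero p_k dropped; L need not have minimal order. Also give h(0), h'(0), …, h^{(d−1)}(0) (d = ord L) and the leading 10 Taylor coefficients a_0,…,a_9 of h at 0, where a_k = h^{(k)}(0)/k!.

L = (33 + 96·x + 96·x^2) + (12 + 72·x + 144·x^2 + 96·x^3)·Dx + (1 + 8·x + 24·x^2 + 32·x^3 + 16·x^4)·Dx^2  (order 2).
h: a_k = -3, 12, -45/2, -12, 2319/8, -2925/2, 429483/80, -83163/5, 40937265/896, -25369845/224, …
ICs: h(0) = -3, h′(0) = 12.

f: a_k = 0, -3, 0, 9/2, 0, -81/40, 0, 243/560, 0, -243/4480, …
f∘r: x↦r, Dx↦Dx/r' in L_f ⇒ L₀.
h₀' ⇒ L via d/dx closure of L₀.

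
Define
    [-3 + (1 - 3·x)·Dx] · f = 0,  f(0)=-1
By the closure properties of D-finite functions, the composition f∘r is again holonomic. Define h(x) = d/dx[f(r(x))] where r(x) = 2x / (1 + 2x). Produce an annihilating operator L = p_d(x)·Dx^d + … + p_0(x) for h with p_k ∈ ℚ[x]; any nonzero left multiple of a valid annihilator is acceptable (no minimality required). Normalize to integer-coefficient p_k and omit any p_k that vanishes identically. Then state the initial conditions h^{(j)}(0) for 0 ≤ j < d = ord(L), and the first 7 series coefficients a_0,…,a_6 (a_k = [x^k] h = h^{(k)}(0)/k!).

f: a_k = -1, -3, -9, -27, -81, -243, -729, …
L₀ from L_f via x↦r, Dx↦r'^{-1}Dx.
h=h₀': d/dx-closure on L₀ ⇒ L.
L = 8 + (-1 + 4·x)·Dx  (order 1).
h: a_k = -6, -48, -288, -1536, -7680, -36864, -172032, …
ICs: h(0) = -6.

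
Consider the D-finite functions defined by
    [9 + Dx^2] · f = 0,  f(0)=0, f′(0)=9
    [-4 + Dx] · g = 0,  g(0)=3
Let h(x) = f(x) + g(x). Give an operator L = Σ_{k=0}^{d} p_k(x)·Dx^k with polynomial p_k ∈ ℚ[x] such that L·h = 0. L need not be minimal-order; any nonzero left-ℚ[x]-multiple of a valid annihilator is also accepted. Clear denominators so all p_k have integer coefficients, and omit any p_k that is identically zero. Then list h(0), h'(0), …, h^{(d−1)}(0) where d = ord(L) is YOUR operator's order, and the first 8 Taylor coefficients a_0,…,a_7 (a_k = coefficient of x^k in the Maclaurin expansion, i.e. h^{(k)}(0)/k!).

L = -36 + 9·Dx - 4·Dx^2 + Dx^3  (order 3).
h: a_k = 3, 21, 24, 37/2, 32, 1267/40, 256/15, 14197/1680, …
ICs: h(0) = 3, h′(0) = 21, h′′(0) = 48.

f: a_k = 0, 9, 0, -27/2, 0, 243/40, 0, -729/560, …
g: a_k = 3, 12, 24, 32, 32, 128/5, 256/15, 1024/105, …
Sum ⇒ L₀ = lclm(L_f,L_g) in ℚ(x)⟨Dx⟩.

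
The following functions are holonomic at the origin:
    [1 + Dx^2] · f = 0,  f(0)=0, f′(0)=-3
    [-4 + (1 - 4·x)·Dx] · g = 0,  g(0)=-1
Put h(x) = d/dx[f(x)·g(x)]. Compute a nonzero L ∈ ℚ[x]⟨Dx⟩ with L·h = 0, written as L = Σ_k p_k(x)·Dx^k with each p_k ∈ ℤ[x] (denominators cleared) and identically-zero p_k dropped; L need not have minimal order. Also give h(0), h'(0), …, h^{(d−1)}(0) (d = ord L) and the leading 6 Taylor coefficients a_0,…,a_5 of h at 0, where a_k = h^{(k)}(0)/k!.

f: a_k = 0, -3, 0, 1/2, 0, -1/40, …
g: a_k = -1, -4, -16, -64, -256, -1024, …
f·g: L₀ = L_f ⊗_s L_g, ord ≤ 2·1.
Differentiate: ansatz ord ≤ ord L₀ ⇒ L.
L = (-31 - 8·x + 16·x^2) + (-8 + 32·x)·Dx + (1 - 8·x + 16·x^2)·Dx^2  (order 2).
h: a_k = 3, 24, 285/2, 760, 30401/8, 91203/5, …
ICs: h(0) = 3, h′(0) = 24.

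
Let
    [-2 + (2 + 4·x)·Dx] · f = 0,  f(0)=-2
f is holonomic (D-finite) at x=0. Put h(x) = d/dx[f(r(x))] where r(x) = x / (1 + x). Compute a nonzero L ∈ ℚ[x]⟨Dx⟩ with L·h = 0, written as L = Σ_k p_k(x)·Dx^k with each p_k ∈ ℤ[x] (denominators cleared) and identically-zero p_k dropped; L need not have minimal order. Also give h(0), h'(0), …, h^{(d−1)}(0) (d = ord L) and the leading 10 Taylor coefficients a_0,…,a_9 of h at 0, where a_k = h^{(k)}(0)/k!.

f: a_k = -2, -2, 1, -1, 5/4, -7/4, 21/8, -33/8, 429/64, -715/64, …
Substitute x→r, Dx→(1/r')Dx; clear ⇒ L₀.
Derive L from L₀ (diff closure).
L = (-3 - 6·x) + (-1 - 4·x - 3·x^2)·Dx  (order 1).
h: a_k = -2, 6, -15, 37, -375/4, 981/4, -5271/8, 14445/8, -321291/64, 902785/64, …
ICs: h(0) = -2.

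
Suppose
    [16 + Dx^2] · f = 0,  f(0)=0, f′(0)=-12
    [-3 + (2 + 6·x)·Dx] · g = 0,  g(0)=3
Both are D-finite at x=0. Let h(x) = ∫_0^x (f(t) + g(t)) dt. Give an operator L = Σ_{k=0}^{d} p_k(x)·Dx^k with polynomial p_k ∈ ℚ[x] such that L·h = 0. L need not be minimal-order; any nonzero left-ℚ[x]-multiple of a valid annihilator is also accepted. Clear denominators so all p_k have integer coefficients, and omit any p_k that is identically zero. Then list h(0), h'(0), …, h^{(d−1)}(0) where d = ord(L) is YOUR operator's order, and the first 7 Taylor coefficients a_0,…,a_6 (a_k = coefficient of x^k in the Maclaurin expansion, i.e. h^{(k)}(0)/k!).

L = (-4368 - 18432·x - 27648·x^2)·Dx + (1760 + 17568·x + 55296·x^2 + 55296·x^3)·Dx^2 + (-273 - 1152·x - 1728·x^2)·Dx^3 + (110 + 1098·x + 3456·x^2 + 3456·x^3)·Dx^4  (order 4).
h: a_k = 0, 3, -15/4, -9/8, 593/64, -243/128, -7253/7680, …
ICs: h(0) = 0, h′(0) = 3, h′′(0) = -15/2, h′′′(0) = -27/4.

f: a_k = 0, -12, 0, 32, 0, -128/5, 0, …
g: a_k = 3, 9/2, -27/8, 81/16, -1215/128, 5103/256, -45927/1024, …
Sum ⇒ L₀ = lclm(L_f,L_g) in ℚ(x)⟨Dx⟩.
Integrate: L := L₀·Dx.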